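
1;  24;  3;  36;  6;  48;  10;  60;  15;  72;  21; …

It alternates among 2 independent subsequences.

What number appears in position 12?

84

Taking every 2nd term gives 2 separate tracks.
Subsequence A is 1, 3, 6, 10, 15, 21, which is the triangular numbers T_1, T_2, ….
Subsequence B is 24, 36, 48, 60, 72, which is arithmetic with common difference +12.
Position 12 falls in subsequence B as its term 6, giving 84.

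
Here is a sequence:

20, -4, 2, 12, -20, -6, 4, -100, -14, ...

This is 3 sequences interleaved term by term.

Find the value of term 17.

-12500

The terms cycle through 3 interleaved subsequences.
Track A: 20, 12, 4 (subtracting 8 each time).
Track B: -4, -20, -100 (a geometric progression (common ratio 5)).
Track C: 2, -6, -14 (subtracting 8 each time).
The 17th slot belongs to track B; its 6th term is -12500.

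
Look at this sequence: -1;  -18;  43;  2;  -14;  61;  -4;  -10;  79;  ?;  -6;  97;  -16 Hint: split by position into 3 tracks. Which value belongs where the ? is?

8

Read the sequence 3 terms at a time; column i is its own pattern.
Track A = -1, 2, -4, ?, -16: geometric, ×-2 each step.
Track B = -18, -14, -10, -6: linear: a_n = -22 + 4·n.
Track C = 43, 61, 79, 97: adding 18 each time.
The gap is track A's term 4; the rule gives 8.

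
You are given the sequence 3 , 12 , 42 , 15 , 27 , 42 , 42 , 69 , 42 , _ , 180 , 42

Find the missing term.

The slot pattern repeats as AAB (period 3), so there are 2 interleaved tracks.
Subsequence A: 3, 12, 15, 27, 42, 69, ?, 180. Each term equals the sum of the previous two.
Subsequence B: 42, 42, 42, 42. Always 42.
The gap is subsequence A's term 7; the rule gives 111.

111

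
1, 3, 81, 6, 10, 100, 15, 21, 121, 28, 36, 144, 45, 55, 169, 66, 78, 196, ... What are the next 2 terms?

Positions follow the repeating pattern AAB; grouping by letter gives 2 tracks.
Track A: 1, 3, 6, 10, 15, 21, 28, 36, 45, 55, 66, 78 (triangular numbers n(n+1)/2 for n = 1, 2, …).
Track B: 81, 100, 121, 144, 169, 196 (perfect squares starting at 9²).
The 19th slot belongs to track A; its 13th term is 91.
The 20th slot belongs to track A; its 14th term is 105.

91, 105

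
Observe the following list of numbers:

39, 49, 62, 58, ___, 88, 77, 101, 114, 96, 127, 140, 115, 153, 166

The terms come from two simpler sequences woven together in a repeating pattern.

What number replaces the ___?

The slot pattern repeats as ABB (period 3), so there are 2 interleaved tracks.
Stream A is 39, 58, 77, 96, 115, which is adding 19 each time.
Stream B is 49, 62, ?, 88, 101, 114, 127, 140, 153, 166, which is linear: a_n = 36 + 13·n.
So the missing entry in stream B is 75.

75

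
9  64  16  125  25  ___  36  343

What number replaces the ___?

Odd-indexed and even-indexed terms follow separate rules.
Subsequence A: 9, 16, 25, 36 — perfect squares starting at 3².
Subsequence B: 64, 125, ?, 343 — the cubes 4³, 5³, 6³, ….
So the missing entry in subsequence B is 216.

216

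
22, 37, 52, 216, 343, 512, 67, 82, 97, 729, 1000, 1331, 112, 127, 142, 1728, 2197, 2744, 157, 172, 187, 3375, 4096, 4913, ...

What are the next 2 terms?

The slot pattern repeats as AAABBB (period 6), so there are 2 interleaved tracks.
Stream A: 22, 37, 52, 67, 82, 97, 112, 127, 142, 157, 172, 187. Linear: a_n = 7 + 15·n.
Stream B: 216, 343, 512, 729, 1000, 1331, 1728, 2197, 2744, 3375, 4096, 4913. Perfect cubes starting at 6³.
Term 25 comes from stream A (its 13th entry): 202.
Position 26 → stream A, term 14 = 217.

202, 217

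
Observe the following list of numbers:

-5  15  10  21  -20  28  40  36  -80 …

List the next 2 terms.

45, 160

Positions 1, 3, 5, … form one subsequence and positions 2, 4, 6, … form another.
Stream A = -5, 10, -20, 40, -80: a geometric progression (common ratio -2).
Stream B = 15, 21, 28, 36: triangular numbers starting at T_5.
Position 10 → stream B, term 5 = 45.
The 11th slot belongs to stream A; its 6th term is 160.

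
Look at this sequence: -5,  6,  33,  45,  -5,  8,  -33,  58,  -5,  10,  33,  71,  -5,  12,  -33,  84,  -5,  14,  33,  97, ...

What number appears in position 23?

Split by position mod 4: positions 1, 5, 9, … form one track, and each other residue class forms its own.
Track A: -5, -5, -5, -5, -5 — constant -5.
Track B: 6, 8, 10, 12, 14 — arithmetic with common difference +2.
Track C: 33, -33, 33, -33, 33 — alternating ±33.
Track D: 45, 58, 71, 84, 97 — arithmetic with common difference +13.
Position 23 falls in track C as its term 6, giving -33.

-33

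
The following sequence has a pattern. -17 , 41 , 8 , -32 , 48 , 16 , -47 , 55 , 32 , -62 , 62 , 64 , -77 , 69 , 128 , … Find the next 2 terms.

-92, 76

Split by position mod 3: positions 1, 4, 7, … form one track, and each other residue class forms its own.
Track A: -17, -32, -47, -62, -77. Linear: a_n = -2 − 15·n.
Track B: 41, 48, 55, 62, 69. Arithmetic with common difference +7.
Track C: 8, 16, 32, 64, 128. Successive powers of 2.
Term 16 comes from track A (its 6th entry): -92.
Position 17 → track B, term 6 = 76.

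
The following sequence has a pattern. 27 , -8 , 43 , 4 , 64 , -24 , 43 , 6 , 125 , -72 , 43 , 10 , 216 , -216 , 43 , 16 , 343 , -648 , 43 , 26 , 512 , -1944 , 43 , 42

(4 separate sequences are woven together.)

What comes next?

729

Split by position mod 4 into 4 tracks.
Stream A: 27, 64, 125, 216, 343, 512 — the cubes 3³, 4³, 5³, ….
Stream B: -8, -24, -72, -216, -648, -1944 — geometric, ×3 each step.
Stream C: 43, 43, 43, 43, 43, 43 — always 43.
Stream D: 4, 6, 10, 16, 26, 42 — each term equals the sum of the previous two.
Position 25 → stream A, term 7 = 729.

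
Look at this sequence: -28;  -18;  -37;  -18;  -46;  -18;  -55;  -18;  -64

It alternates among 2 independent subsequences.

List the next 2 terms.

-18, -73

Taking every 2nd term gives 2 separate tracks.
Stream A: -28, -37, -46, -55, -64. Arithmetic, step −9.
Stream B: -18, -18, -18, -18. Constant -18.
Position 10 → stream B, term 5 = -18.
Term 11 comes from stream A (its 6th entry): -73.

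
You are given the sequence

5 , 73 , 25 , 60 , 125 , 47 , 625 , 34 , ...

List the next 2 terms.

The terms cycle through 2 interleaved subsequences.
Subsequence A: 5, 25, 125, 625. Successive powers of 5.
Subsequence B: 73, 60, 47, 34. Arithmetic with common difference −13.
Position 9 → subsequence A, term 5 = 3125.
Position 10 falls in subsequence B as its term 5, giving 21.

3125, 21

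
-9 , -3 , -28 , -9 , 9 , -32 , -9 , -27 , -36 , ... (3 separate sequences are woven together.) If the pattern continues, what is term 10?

-9

Read the sequence 3 terms at a time; column i is its own pattern.
Stream A is -9, -9, -9, which is the constant sequence -9.
Stream B is -3, 9, -27, which is a geometric progression (common ratio -3).
Stream C is -28, -32, -36, which is subtracting 4 each time.
The 10th slot belongs to stream A; its 4th term is -9.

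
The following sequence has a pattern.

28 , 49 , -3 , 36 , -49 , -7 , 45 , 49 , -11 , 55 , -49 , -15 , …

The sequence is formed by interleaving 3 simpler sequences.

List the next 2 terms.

Split by position mod 3: positions 1, 4, 7, … form one track, and each other residue class forms its own.
Stream A = 28, 36, 45, 55: the triangular numbers T_7, T_8, ….
Stream B = 49, -49, 49, -49: the oscillation 49·(−1)^(n+1).
Stream C = -3, -7, -11, -15: arithmetic with common difference −4.
Position 13 falls in stream A as its term 5, giving 66.
Position 14 falls in stream B as its term 5, giving 49.

66, 49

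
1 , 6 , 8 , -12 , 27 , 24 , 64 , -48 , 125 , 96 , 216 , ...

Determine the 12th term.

Odd-indexed and even-indexed terms follow separate rules.
Subsequence A is 1, 8, 27, 64, 125, 216, which is perfect cubes starting at 1³.
Subsequence B is 6, -12, 24, -48, 96, which is geometric with ratio -2.
Position 12 falls in subsequence B as its term 6, giving -192.

-192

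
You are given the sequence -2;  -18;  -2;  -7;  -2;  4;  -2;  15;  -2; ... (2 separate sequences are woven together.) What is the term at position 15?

-2

Odd-indexed and even-indexed terms follow separate rules.
Track A: -2, -2, -2, -2, -2. Constant -2.
Track B: -18, -7, 4, 15. Arithmetic with common difference +11.
Position 15 → track A, term 8 = -2.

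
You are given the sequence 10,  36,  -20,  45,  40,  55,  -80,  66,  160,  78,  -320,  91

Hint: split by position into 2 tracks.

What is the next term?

640

Taking every 2nd term gives 2 separate tracks.
Track A: 10, -20, 40, -80, 160, -320. Geometric with ratio -2.
Track B: 36, 45, 55, 66, 78, 91. The triangular numbers T_8, T_9, ….
Position 13 falls in track A as its term 7, giving 640.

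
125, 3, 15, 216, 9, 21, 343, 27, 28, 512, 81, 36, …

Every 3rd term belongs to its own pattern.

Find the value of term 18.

The terms cycle through 3 interleaved subsequences.
Subsequence A is 125, 216, 343, 512, which is perfect cubes starting at 5³.
Subsequence B is 3, 9, 27, 81, which is successive powers of 3.
Subsequence C is 15, 21, 28, 36, which is triangular numbers starting at T_5.
Term 18 comes from subsequence C (its 6th entry): 55.

55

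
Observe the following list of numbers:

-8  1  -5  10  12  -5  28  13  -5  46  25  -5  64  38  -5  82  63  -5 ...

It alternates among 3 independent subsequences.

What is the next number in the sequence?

Split by position mod 3: positions 1, 4, 7, … form one track, and each other residue class forms its own.
Stream A = -8, 10, 28, 46, 64, 82: linear: a_n = -26 + 18·n.
Stream B = 1, 12, 13, 25, 38, 63: each term equals the sum of the previous two.
Stream C = -5, -5, -5, -5, -5, -5: always -5.
The 19th slot belongs to stream A; its 7th term is 100.

100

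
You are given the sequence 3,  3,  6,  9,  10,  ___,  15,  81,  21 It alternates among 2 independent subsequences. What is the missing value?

Taking every 2nd term gives 2 separate tracks.
Stream A: 3, 6, 10, 15, 21. Triangular numbers n(n+1)/2 for n = 2, 3, ….
Stream B: 3, 9, ?, 81. Powers of 3.
Filling stream B at index 3 by its rule yields 27.

27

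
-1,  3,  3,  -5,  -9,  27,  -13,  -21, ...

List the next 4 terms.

Positions follow the repeating pattern AABB; grouping by letter gives 2 tracks.
Subsequence A is -1, 3, -9, 27, which is geometric, ×-3 each step.
Subsequence B is 3, -5, -13, -21, which is linear: a_n = 11 − 8·n.
Position 9 falls in subsequence A as its term 5, giving -81.
Term 10 comes from subsequence A (its 6th entry): 243.
The 11th slot belongs to subsequence B; its 5th term is -29.
Position 12 falls in subsequence B as its term 6, giving -37.

-81, 243, -29, -37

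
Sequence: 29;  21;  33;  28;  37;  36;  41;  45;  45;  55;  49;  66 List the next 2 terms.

Odd-indexed and even-indexed terms follow separate rules.
Subsequence A: 29, 33, 37, 41, 45, 49 (linear: a_n = 25 + 4·n).
Subsequence B: 21, 28, 36, 45, 55, 66 (triangular numbers starting at T_6).
Term 13 comes from subsequence A (its 7th entry): 53.
Position 14 falls in subsequence B as its term 7, giving 78.

53, 78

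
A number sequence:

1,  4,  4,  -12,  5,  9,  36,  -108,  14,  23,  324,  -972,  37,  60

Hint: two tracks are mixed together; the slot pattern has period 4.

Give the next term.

Reading positions in blocks of 4 reveals the pattern AABB — 2 tracks woven together.
Track A = 1, 4, 5, 9, 14, 23, 37, 60: Fibonacci-style (each term is the sum of the two before it).
Track B = 4, -12, 36, -108, 324, -972: a geometric progression (common ratio -3).
Term 15 comes from track B (its 7th entry): 2916.

2916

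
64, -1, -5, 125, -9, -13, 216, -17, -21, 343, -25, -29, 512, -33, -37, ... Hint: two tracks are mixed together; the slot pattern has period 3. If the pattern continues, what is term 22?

Positions follow the repeating pattern ABB; grouping by letter gives 2 tracks.
Track A: 64, 125, 216, 343, 512 (consecutive cubes n³ from n = 4).
Track B: -1, -5, -9, -13, -17, -21, -25, -29, -33, -37 (arithmetic with common difference −4).
Position 22 falls in track A as its term 8, giving 1331.

1331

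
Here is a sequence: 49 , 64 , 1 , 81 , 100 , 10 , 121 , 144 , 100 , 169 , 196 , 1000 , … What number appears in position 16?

289

Positions follow the repeating pattern AAB; grouping by letter gives 2 tracks.
Track A: 49, 64, 81, 100, 121, 144, 169, 196 — consecutive squares n² from n = 7.
Track B: 1, 10, 100, 1000 — multiplying by 10 each time.
Position 16 → track A, term 11 = 289.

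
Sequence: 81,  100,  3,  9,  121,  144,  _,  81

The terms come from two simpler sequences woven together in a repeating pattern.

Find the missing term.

Positions follow the repeating pattern AABB; grouping by letter gives 2 tracks.
Track A: 81, 100, 121, 144 — consecutive squares n² from n = 9.
Track B: 3, 9, ?, 81 — successive powers of 3.
The gap is track B's term 3; the rule gives 27.

27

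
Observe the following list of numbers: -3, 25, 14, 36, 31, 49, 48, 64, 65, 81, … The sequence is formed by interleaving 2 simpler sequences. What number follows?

Positions 1, 3, 5, … form one subsequence and positions 2, 4, 6, … form another.
Track A: -3, 14, 31, 48, 65 (arithmetic with common difference +17).
Track B: 25, 36, 49, 64, 81 (perfect squares starting at 5²).
Term 11 comes from track A (its 6th entry): 82.

82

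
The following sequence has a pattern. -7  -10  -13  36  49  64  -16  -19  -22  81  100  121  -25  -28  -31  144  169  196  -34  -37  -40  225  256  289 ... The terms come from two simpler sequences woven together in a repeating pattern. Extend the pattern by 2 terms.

The slot pattern repeats as AAABBB (period 6), so there are 2 interleaved tracks.
Subsequence A = -7, -10, -13, -16, -19, -22, -25, -28, -31, -34, -37, -40: arithmetic, step −3.
Subsequence B = 36, 49, 64, 81, 100, 121, 144, 169, 196, 225, 256, 289: the squares 6², 7², 8², ….
The 25th slot belongs to subsequence A; its 13th term is -43.
The 26th slot belongs to subsequence A; its 14th term is -46.

-43, -46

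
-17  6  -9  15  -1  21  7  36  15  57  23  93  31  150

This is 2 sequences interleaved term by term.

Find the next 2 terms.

Positions 1, 3, 5, … form one subsequence and positions 2, 4, 6, … form another.
Track A is -17, -9, -1, 7, 15, 23, 31, which is arithmetic with common difference +8.
Track B is 6, 15, 21, 36, 57, 93, 150, which is Fibonacci-style (each term is the sum of the two before it).
Position 15 → track A, term 8 = 39.
Position 16 falls in track B as its term 8, giving 243.

39, 243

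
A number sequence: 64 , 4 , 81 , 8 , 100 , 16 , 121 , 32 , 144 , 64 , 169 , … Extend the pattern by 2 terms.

Odd-indexed and even-indexed terms follow separate rules.
Track A: 64, 81, 100, 121, 144, 169 (the squares 8², 9², 10², …).
Track B: 4, 8, 16, 32, 64 (successive powers of 2).
Position 12 falls in track B as its term 6, giving 128.
Term 13 comes from track A (its 7th entry): 196.

128, 196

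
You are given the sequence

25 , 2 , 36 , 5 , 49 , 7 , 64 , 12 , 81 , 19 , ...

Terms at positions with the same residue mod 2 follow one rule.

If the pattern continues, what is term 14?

Taking every 2nd term gives 2 separate tracks.
Track A: 25, 36, 49, 64, 81 — perfect squares starting at 5².
Track B: 2, 5, 7, 12, 19 — a Fibonacci-like recurrence a_n = a_{n-1} + a_{n-2}.
The 14th slot belongs to track B; its 7th term is 50.

50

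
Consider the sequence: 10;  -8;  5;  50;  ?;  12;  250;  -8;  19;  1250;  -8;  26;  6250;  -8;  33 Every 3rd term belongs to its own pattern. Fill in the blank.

The terms cycle through 3 interleaved subsequences.
Subsequence A: 10, 50, 250, 1250, 6250. Geometric, ×5 each step.
Subsequence B: -8, ?, -8, -8, -8. Always -8.
Subsequence C: 5, 12, 19, 26, 33. Arithmetic, step +7.
Subsequence B's pattern makes the blank -8.

-8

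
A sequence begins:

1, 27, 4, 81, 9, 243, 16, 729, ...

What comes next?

25

The terms cycle through 2 interleaved subsequences.
Track A: 1, 4, 9, 16. Perfect squares starting at 1².
Track B: 27, 81, 243, 729. Powers 3^3, 3^4, 3^5, ….
Position 9 → track A, term 5 = 25.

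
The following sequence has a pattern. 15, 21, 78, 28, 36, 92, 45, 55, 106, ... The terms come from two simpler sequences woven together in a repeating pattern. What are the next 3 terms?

66, 78, 120

The slot pattern repeats as AAB (period 3), so there are 2 interleaved tracks.
Track A: 15, 21, 28, 36, 45, 55. Triangular numbers starting at T_5.
Track B: 78, 92, 106. Adding 14 each time.
Position 10 falls in track A as its term 7, giving 66.
The 11th slot belongs to track A; its 8th term is 78.
Term 12 comes from track B (its 4th entry): 120.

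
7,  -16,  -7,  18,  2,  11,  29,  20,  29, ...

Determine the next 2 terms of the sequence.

Positions follow the repeating pattern ABB; grouping by letter gives 2 tracks.
Stream A: 7, 18, 29. Linear: a_n = -4 + 11·n.
Stream B: -16, -7, 2, 11, 20, 29. Arithmetic, step +9.
Position 10 → stream A, term 4 = 40.
Term 11 comes from stream B (its 7th entry): 38.

40, 38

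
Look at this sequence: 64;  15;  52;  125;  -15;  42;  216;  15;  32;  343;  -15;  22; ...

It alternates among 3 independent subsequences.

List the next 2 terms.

Read the sequence 3 terms at a time; column i is its own pattern.
Stream A: 64, 125, 216, 343. Perfect cubes starting at 4³.
Stream B: 15, -15, 15, -15. Oscillating between 15 and -15.
Stream C: 52, 42, 32, 22. Linear: a_n = 62 − 10·n.
Position 13 → stream A, term 5 = 512.
Term 14 comes from stream B (its 5th entry): 15.

512, 15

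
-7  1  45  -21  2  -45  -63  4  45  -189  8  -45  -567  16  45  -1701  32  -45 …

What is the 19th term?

-5103

The terms cycle through 3 interleaved subsequences.
Track A: -7, -21, -63, -189, -567, -1701 — a geometric progression (common ratio 3).
Track B: 1, 2, 4, 8, 16, 32 — powers of 2.
Track C: 45, -45, 45, -45, 45, -45 — alternating ±45.
The 19th slot belongs to track A; its 7th term is -5103.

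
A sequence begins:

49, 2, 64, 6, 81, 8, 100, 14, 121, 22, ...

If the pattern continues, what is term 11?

Positions 1, 3, 5, … form one subsequence and positions 2, 4, 6, … form another.
Track A is 49, 64, 81, 100, 121, which is the squares 7², 8², 9², ….
Track B is 2, 6, 8, 14, 22, which is each term equals the sum of the previous two.
Term 11 comes from track A (its 6th entry): 144.

144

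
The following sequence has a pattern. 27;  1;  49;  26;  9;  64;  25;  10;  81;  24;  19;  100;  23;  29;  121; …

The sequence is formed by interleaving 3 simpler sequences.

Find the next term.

22

Taking every 3rd term gives 3 separate tracks.
Track A = 27, 26, 25, 24, 23: arithmetic with common difference −1.
Track B = 1, 9, 10, 19, 29: each term equals the sum of the previous two.
Track C = 49, 64, 81, 100, 121: the squares 7², 8², 9², ….
Term 16 comes from track A (its 6th entry): 22.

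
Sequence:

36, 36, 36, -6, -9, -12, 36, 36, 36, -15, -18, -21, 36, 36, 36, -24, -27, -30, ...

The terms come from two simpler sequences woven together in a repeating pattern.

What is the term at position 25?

Reading positions in blocks of 6 reveals the pattern AAABBB — 2 tracks woven together.
Track A = 36, 36, 36, 36, 36, 36, 36, 36, 36: always 36.
Track B = -6, -9, -12, -15, -18, -21, -24, -27, -30: subtracting 3 each time.
The 25th slot belongs to track A; its 13th term is 36.

36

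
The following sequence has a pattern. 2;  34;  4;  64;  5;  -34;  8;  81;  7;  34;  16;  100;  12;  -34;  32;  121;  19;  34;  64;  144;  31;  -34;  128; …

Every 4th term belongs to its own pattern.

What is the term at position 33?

Taking every 4th term gives 4 separate tracks.
Track A: 2, 5, 7, 12, 19, 31 (each term equals the sum of the previous two).
Track B: 34, -34, 34, -34, 34, -34 (the oscillation 34·(−1)^(n+1)).
Track C: 4, 8, 16, 32, 64, 128 (powers of 2).
Track D: 64, 81, 100, 121, 144 (perfect squares starting at 8²).
The 33rd slot belongs to track A; its 9th term is 131.

131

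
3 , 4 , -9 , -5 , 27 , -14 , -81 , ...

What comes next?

Split by position mod 2 into 2 tracks.
Subsequence A: 3, -9, 27, -81 (multiplying by -3 each time).
Subsequence B: 4, -5, -14 (arithmetic with common difference −9).
Position 8 → subsequence B, term 4 = -23.

-23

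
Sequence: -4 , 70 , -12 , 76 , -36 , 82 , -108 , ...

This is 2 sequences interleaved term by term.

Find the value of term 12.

The terms cycle through 2 interleaved subsequences.
Track A: -4, -12, -36, -108 (geometric, ×3 each step).
Track B: 70, 76, 82 (arithmetic, step +6).
The 12th slot belongs to track B; its 6th term is 100.

100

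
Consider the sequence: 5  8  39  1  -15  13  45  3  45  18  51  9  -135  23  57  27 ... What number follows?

Read the sequence 4 terms at a time; column i is its own pattern.
Stream A: 5, -15, 45, -135 — geometric, ×-3 each step.
Stream B: 8, 13, 18, 23 — linear: a_n = 3 + 5·n.
Stream C: 39, 45, 51, 57 — linear: a_n = 33 + 6·n.
Stream D: 1, 3, 9, 27 — powers of 3.
The 17th slot belongs to stream A; its 5th term is 405.

405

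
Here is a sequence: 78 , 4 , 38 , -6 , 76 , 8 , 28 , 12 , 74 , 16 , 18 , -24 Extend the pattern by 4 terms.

72, 32, 8, 48

Split by position mod 4 into 4 tracks.
Subsequence A: 78, 76, 74 — arithmetic with common difference −2.
Subsequence B: 4, 8, 16 — powers of 2.
Subsequence C: 38, 28, 18 — linear: a_n = 48 − 10·n.
Subsequence D: -6, 12, -24 — geometric with ratio -2.
Term 13 comes from subsequence A (its 4th entry): 72.
Term 14 comes from subsequence B (its 4th entry): 32.
Term 15 comes from subsequence C (its 4th entry): 8.
Term 16 comes from subsequence D (its 4th entry): 48.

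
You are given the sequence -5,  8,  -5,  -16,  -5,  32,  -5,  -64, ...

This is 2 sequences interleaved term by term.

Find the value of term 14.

512

Split by position mod 2 into 2 tracks.
Subsequence A = -5, -5, -5, -5: constant -5.
Subsequence B = 8, -16, 32, -64: geometric, ×-2 each step.
Term 14 comes from subsequence B (its 7th entry): 512.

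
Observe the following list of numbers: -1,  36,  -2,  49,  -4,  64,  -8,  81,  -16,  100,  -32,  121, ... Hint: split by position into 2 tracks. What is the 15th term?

Positions 1, 3, 5, … form one subsequence and positions 2, 4, 6, … form another.
Track A is -1, -2, -4, -8, -16, -32, which is a geometric progression (common ratio 2).
Track B is 36, 49, 64, 81, 100, 121, which is the squares 6², 7², 8², ….
Position 15 falls in track A as its term 8, giving -128.

-128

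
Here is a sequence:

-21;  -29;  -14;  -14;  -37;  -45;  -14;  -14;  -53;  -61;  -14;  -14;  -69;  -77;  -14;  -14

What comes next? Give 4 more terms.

-85, -93, -14, -14

The slot pattern repeats as AABB (period 4), so there are 2 interleaved tracks.
Stream A: -21, -29, -37, -45, -53, -61, -69, -77 — arithmetic, step −8.
Stream B: -14, -14, -14, -14, -14, -14, -14, -14 — constant -14.
Term 17 comes from stream A (its 9th entry): -85.
Position 18 → stream A, term 10 = -93.
Term 19 comes from stream B (its 9th entry): -14.
Position 20 falls in stream B as its term 10, giving -14.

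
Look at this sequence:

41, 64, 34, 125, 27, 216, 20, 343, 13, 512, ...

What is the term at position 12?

The terms cycle through 2 interleaved subsequences.
Stream A = 41, 34, 27, 20, 13: arithmetic with common difference −7.
Stream B = 64, 125, 216, 343, 512: perfect cubes starting at 4³.
Term 12 comes from stream B (its 6th entry): 729.

729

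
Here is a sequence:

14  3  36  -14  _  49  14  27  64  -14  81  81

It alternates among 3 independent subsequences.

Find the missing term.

The terms cycle through 3 interleaved subsequences.
Subsequence A: 14, -14, 14, -14. The oscillation 14·(−1)^(n+1).
Subsequence B: 3, ?, 27, 81. Successive powers of 3.
Subsequence C: 36, 49, 64, 81. Consecutive squares n² from n = 6.
The gap is subsequence B's term 2; the rule gives 9.

9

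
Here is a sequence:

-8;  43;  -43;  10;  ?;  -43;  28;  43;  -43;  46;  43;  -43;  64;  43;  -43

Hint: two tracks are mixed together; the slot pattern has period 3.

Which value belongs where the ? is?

43

Reading positions in blocks of 3 reveals the pattern ABB — 2 tracks woven together.
Subsequence A = -8, 10, 28, 46, 64: arithmetic with common difference +18.
Subsequence B = 43, -43, ?, -43, 43, -43, 43, -43, 43, -43: oscillating between 43 and -43.
The gap is subsequence B's term 3; the rule gives 43.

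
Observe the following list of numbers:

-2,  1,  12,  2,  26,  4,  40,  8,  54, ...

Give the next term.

16

Taking every 2nd term gives 2 separate tracks.
Track A = -2, 12, 26, 40, 54: linear: a_n = -16 + 14·n.
Track B = 1, 2, 4, 8: geometric with ratio 2.
Position 10 falls in track B as its term 5, giving 16.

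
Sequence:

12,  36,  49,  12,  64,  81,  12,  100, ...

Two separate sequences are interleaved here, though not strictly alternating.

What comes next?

The slot pattern repeats as ABB (period 3), so there are 2 interleaved tracks.
Subsequence A: 12, 12, 12 — constant 12.
Subsequence B: 36, 49, 64, 81, 100 — consecutive squares n² from n = 6.
Term 9 comes from subsequence B (its 6th entry): 121.

121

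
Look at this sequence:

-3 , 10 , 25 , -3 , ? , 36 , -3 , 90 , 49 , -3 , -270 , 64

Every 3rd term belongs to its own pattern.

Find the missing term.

Taking every 3rd term gives 3 separate tracks.
Track A is -3, -3, -3, -3, which is always -3.
Track B is 10, ?, 90, -270, which is geometric with ratio -3.
Track C is 25, 36, 49, 64, which is perfect squares starting at 5².
The gap is track B's term 2; the rule gives -30.

-30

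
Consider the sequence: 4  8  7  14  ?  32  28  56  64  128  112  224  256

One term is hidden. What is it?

16

The slot pattern repeats as AABB (period 4), so there are 2 interleaved tracks.
Track A: 4, 8, ?, 32, 64, 128, 256 — powers of 2.
Track B: 7, 14, 28, 56, 112, 224 — geometric with ratio 2.
Filling track A at index 3 by its rule yields 16.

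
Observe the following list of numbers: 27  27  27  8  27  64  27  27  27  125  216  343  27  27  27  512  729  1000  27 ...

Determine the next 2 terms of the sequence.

27, 27

Positions follow the repeating pattern AAABBB; grouping by letter gives 2 tracks.
Track A = 27, 27, 27, 27, 27, 27, 27, 27, 27, 27: always 27.
Track B = 8, 27, 64, 125, 216, 343, 512, 729, 1000: consecutive cubes n³ from n = 2.
Term 20 comes from track A (its 11th entry): 27.
Position 21 → track A, term 12 = 27.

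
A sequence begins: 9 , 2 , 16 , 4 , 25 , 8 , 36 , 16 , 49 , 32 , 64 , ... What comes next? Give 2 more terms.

Positions 1, 3, 5, … form one subsequence and positions 2, 4, 6, … form another.
Subsequence A = 9, 16, 25, 36, 49, 64: perfect squares starting at 3².
Subsequence B = 2, 4, 8, 16, 32: powers of 2.
Position 12 falls in subsequence B as its term 6, giving 64.
Term 13 comes from subsequence A (its 7th entry): 81.

64, 81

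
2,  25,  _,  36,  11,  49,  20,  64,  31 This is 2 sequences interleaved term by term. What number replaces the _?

9

Odd-indexed and even-indexed terms follow separate rules.
Subsequence A is 2, ?, 11, 20, 31, which is Fibonacci-style (each term is the sum of the two before it).
Subsequence B is 25, 36, 49, 64, which is consecutive squares n² from n = 5.
Filling subsequence A at index 2 by its rule yields 9.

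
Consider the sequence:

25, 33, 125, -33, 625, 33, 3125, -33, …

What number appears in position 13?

390625

Odd-indexed and even-indexed terms follow separate rules.
Track A: 25, 125, 625, 3125 — powers 5^2, 5^3, 5^4, ….
Track B: 33, -33, 33, -33 — alternating ±33.
The 13th slot belongs to track A; its 7th term is 390625.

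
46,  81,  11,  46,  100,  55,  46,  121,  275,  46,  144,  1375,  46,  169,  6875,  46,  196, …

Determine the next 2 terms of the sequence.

Split by position mod 3: positions 1, 4, 7, … form one track, and each other residue class forms its own.
Subsequence A = 46, 46, 46, 46, 46, 46: the constant sequence 46.
Subsequence B = 81, 100, 121, 144, 169, 196: the squares 9², 10², 11², ….
Subsequence C = 11, 55, 275, 1375, 6875: geometric with ratio 5.
Position 18 falls in subsequence C as its term 6, giving 34375.
Position 19 falls in subsequence A as its term 7, giving 46.

34375, 46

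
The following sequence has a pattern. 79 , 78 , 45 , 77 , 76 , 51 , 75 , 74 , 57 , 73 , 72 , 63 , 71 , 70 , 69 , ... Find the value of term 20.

66

Positions follow the repeating pattern AAB; grouping by letter gives 2 tracks.
Track A: 79, 78, 77, 76, 75, 74, 73, 72, 71, 70. Arithmetic with common difference −1.
Track B: 45, 51, 57, 63, 69. Arithmetic with common difference +6.
Position 20 falls in track A as its term 14, giving 66.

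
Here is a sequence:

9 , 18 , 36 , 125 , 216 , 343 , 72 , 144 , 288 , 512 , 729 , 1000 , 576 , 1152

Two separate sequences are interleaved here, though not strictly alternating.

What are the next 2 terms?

Positions follow the repeating pattern AAABBB; grouping by letter gives 2 tracks.
Stream A = 9, 18, 36, 72, 144, 288, 576, 1152: geometric with ratio 2.
Stream B = 125, 216, 343, 512, 729, 1000: perfect cubes starting at 5³.
Position 15 falls in stream A as its term 9, giving 2304.
The 16th slot belongs to stream B; its 7th term is 1331.

2304, 1331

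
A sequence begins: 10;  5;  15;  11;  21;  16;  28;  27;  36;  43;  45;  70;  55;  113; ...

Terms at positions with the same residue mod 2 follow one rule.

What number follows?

Odd-indexed and even-indexed terms follow separate rules.
Stream A = 10, 15, 21, 28, 36, 45, 55: triangular numbers starting at T_4.
Stream B = 5, 11, 16, 27, 43, 70, 113: each term equals the sum of the previous two.
Position 15 → stream A, term 8 = 66.

66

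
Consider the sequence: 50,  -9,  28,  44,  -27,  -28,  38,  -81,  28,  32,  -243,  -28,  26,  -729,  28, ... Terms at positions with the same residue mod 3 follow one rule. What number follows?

20

Split by position mod 3: positions 1, 4, 7, … form one track, and each other residue class forms its own.
Track A: 50, 44, 38, 32, 26 — subtracting 6 each time.
Track B: -9, -27, -81, -243, -729 — geometric, ×3 each step.
Track C: 28, -28, 28, -28, 28 — the oscillation 28·(−1)^(n+1).
Term 16 comes from track A (its 6th entry): 20.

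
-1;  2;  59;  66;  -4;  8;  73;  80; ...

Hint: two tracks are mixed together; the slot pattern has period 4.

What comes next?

The slot pattern repeats as AABB (period 4), so there are 2 interleaved tracks.
Stream A: -1, 2, -4, 8. A geometric progression (common ratio -2).
Stream B: 59, 66, 73, 80. Linear: a_n = 52 + 7·n.
Position 9 → stream A, term 5 = -16.

-16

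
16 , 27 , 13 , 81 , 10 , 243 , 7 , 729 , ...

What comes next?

4

Taking every 2nd term gives 2 separate tracks.
Track A = 16, 13, 10, 7: arithmetic, step −3.
Track B = 27, 81, 243, 729: successive powers of 3.
Term 9 comes from track A (its 5th entry): 4.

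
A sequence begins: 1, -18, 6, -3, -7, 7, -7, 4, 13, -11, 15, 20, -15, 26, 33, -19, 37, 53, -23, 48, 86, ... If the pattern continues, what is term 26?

70

Split by position mod 3: positions 1, 4, 7, … form one track, and each other residue class forms its own.
Stream A = 1, -3, -7, -11, -15, -19, -23: arithmetic, step −4.
Stream B = -18, -7, 4, 15, 26, 37, 48: adding 11 each time.
Stream C = 6, 7, 13, 20, 33, 53, 86: each term equals the sum of the previous two.
Position 26 falls in stream B as its term 9, giving 70.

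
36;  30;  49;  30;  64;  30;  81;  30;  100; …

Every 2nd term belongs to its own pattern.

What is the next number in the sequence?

Split by position mod 2 into 2 tracks.
Track A: 36, 49, 64, 81, 100 — perfect squares starting at 6².
Track B: 30, 30, 30, 30 — always 30.
Position 10 falls in track B as its term 5, giving 30.

30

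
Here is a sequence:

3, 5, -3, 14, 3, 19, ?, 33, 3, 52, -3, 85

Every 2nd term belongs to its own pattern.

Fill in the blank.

Odd-indexed and even-indexed terms follow separate rules.
Stream A is 3, -3, 3, ?, 3, -3, which is alternating ±3.
Stream B is 5, 14, 19, 33, 52, 85, which is a Fibonacci-like recurrence a_n = a_{n-1} + a_{n-2}.
Stream A's pattern makes the blank -3.

-3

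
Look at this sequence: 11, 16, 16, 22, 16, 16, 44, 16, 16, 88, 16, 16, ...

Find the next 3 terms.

Positions follow the repeating pattern ABB; grouping by letter gives 2 tracks.
Track A: 11, 22, 44, 88 (a geometric progression (common ratio 2)).
Track B: 16, 16, 16, 16, 16, 16, 16, 16 (constant 16).
The 13th slot belongs to track A; its 5th term is 176.
Position 14 falls in track B as its term 9, giving 16.
The 15th slot belongs to track B; its 10th term is 16.

176, 16, 16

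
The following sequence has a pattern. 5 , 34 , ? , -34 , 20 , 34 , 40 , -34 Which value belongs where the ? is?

10

Taking every 2nd term gives 2 separate tracks.
Stream A: 5, ?, 20, 40 (a geometric progression (common ratio 2)).
Stream B: 34, -34, 34, -34 (oscillating between 34 and -34).
Filling stream A at index 2 by its rule yields 10.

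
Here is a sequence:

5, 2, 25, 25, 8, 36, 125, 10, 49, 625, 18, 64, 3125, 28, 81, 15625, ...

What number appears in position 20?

Taking every 3rd term gives 3 separate tracks.
Subsequence A is 5, 25, 125, 625, 3125, 15625, which is powers of 5.
Subsequence B is 2, 8, 10, 18, 28, which is Fibonacci-style (each term is the sum of the two before it).
Subsequence C is 25, 36, 49, 64, 81, which is perfect squares starting at 5².
The 20th slot belongs to subsequence B; its 7th term is 74.

74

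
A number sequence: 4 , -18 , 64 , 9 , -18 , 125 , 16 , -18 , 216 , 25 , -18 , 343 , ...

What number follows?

Split by position mod 3 into 3 tracks.
Stream A: 4, 9, 16, 25 — the squares 2², 3², 4², ….
Stream B: -18, -18, -18, -18 — constant -18.
Stream C: 64, 125, 216, 343 — the cubes 4³, 5³, 6³, ….
Position 13 → stream A, term 5 = 36.

36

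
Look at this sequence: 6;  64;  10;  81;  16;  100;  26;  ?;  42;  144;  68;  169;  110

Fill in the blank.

121

The terms cycle through 2 interleaved subsequences.
Track A: 6, 10, 16, 26, 42, 68, 110 — each term equals the sum of the previous two.
Track B: 64, 81, 100, ?, 144, 169 — perfect squares starting at 8².
So the missing entry in track B is 121.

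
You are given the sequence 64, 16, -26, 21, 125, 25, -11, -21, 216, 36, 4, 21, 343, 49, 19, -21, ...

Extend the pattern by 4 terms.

Read the sequence 4 terms at a time; column i is its own pattern.
Track A: 64, 125, 216, 343. The cubes 4³, 5³, 6³, ….
Track B: 16, 25, 36, 49. Perfect squares starting at 4².
Track C: -26, -11, 4, 19. Linear: a_n = -41 + 15·n.
Track D: 21, -21, 21, -21. The oscillation 21·(−1)^(n+1).
The 17th slot belongs to track A; its 5th term is 512.
The 18th slot belongs to track B; its 5th term is 64.
Position 19 falls in track C as its term 5, giving 34.
Position 20 falls in track D as its term 5, giving 21.

512, 64, 34, 21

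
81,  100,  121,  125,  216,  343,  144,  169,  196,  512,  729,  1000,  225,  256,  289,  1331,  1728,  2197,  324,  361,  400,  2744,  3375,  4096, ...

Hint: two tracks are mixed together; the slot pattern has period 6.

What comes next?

441

Positions follow the repeating pattern AAABBB; grouping by letter gives 2 tracks.
Subsequence A is 81, 100, 121, 144, 169, 196, 225, 256, 289, 324, 361, 400, which is consecutive squares n² from n = 9.
Subsequence B is 125, 216, 343, 512, 729, 1000, 1331, 1728, 2197, 2744, 3375, 4096, which is perfect cubes starting at 5³.
Position 25 → subsequence A, term 13 = 441.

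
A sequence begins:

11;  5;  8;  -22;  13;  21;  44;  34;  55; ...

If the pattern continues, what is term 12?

144

The slot pattern repeats as ABB (period 3), so there are 2 interleaved tracks.
Track A: 11, -22, 44 — geometric, ×-2 each step.
Track B: 5, 8, 13, 21, 34, 55 — a Fibonacci-like recurrence a_n = a_{n-1} + a_{n-2}.
Position 12 → track B, term 8 = 144.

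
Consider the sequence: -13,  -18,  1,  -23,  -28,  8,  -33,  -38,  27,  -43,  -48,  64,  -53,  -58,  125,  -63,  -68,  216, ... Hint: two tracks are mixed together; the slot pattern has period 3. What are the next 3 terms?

Positions follow the repeating pattern AAB; grouping by letter gives 2 tracks.
Track A = -13, -18, -23, -28, -33, -38, -43, -48, -53, -58, -63, -68: arithmetic with common difference −5.
Track B = 1, 8, 27, 64, 125, 216: perfect cubes starting at 1³.
Term 19 comes from track A (its 13th entry): -73.
Position 20 falls in track A as its term 14, giving -78.
The 21st slot belongs to track B; its 7th term is 343.

-73, -78, 343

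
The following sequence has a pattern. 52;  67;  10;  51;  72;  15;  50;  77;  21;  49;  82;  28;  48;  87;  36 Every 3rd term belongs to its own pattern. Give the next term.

47

Read the sequence 3 terms at a time; column i is its own pattern.
Stream A: 52, 51, 50, 49, 48. Linear: a_n = 53 − n.
Stream B: 67, 72, 77, 82, 87. Adding 5 each time.
Stream C: 10, 15, 21, 28, 36. The triangular numbers T_4, T_5, ….
Position 16 → stream A, term 6 = 47.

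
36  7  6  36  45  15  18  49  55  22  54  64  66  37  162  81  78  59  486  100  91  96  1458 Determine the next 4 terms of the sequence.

The terms cycle through 4 interleaved subsequences.
Track A: 36, 45, 55, 66, 78, 91 — triangular numbers starting at T_8.
Track B: 7, 15, 22, 37, 59, 96 — Fibonacci-style (each term is the sum of the two before it).
Track C: 6, 18, 54, 162, 486, 1458 — geometric, ×3 each step.
Track D: 36, 49, 64, 81, 100 — the squares 6², 7², 8², ….
The 24th slot belongs to track D; its 6th term is 121.
Position 25 falls in track A as its term 7, giving 105.
Term 26 comes from track B (its 7th entry): 155.
The 27th slot belongs to track C; its 7th term is 4374.

121, 105, 155, 4374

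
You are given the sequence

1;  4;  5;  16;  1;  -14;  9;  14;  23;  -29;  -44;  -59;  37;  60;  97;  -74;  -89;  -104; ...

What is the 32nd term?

4558

Positions follow the repeating pattern AAABBB; grouping by letter gives 2 tracks.
Subsequence A = 1, 4, 5, 9, 14, 23, 37, 60, 97: Fibonacci-style (each term is the sum of the two before it).
Subsequence B = 16, 1, -14, -29, -44, -59, -74, -89, -104: arithmetic with common difference −15.
The 32nd slot belongs to subsequence A; its 17th term is 4558.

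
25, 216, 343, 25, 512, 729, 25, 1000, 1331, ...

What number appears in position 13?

The slot pattern repeats as ABB (period 3), so there are 2 interleaved tracks.
Stream A = 25, 25, 25: the constant sequence 25.
Stream B = 216, 343, 512, 729, 1000, 1331: the cubes 6³, 7³, 8³, ….
Term 13 comes from stream A (its 5th entry): 25.

25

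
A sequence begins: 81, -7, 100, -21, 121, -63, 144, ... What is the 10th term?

-567

The terms cycle through 2 interleaved subsequences.
Track A = 81, 100, 121, 144: consecutive squares n² from n = 9.
Track B = -7, -21, -63: geometric with ratio 3.
The 10th slot belongs to track B; its 5th term is -567.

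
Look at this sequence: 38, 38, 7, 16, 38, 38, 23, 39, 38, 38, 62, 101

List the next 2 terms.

38, 38

Positions follow the repeating pattern AABB; grouping by letter gives 2 tracks.
Track A: 38, 38, 38, 38, 38, 38 — always 38.
Track B: 7, 16, 23, 39, 62, 101 — Fibonacci-style (each term is the sum of the two before it).
Position 13 → track A, term 7 = 38.
Position 14 falls in track A as its term 8, giving 38.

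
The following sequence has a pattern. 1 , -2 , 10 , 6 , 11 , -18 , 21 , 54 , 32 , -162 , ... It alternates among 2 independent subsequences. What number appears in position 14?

-1458

Taking every 2nd term gives 2 separate tracks.
Track A = 1, 10, 11, 21, 32: Fibonacci-style (each term is the sum of the two before it).
Track B = -2, 6, -18, 54, -162: a geometric progression (common ratio -3).
Position 14 falls in track B as its term 7, giving -1458.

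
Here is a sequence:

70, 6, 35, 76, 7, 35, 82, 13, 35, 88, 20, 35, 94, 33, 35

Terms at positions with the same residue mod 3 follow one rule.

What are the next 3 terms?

100, 53, 35

Split by position mod 3 into 3 tracks.
Track A: 70, 76, 82, 88, 94. Arithmetic with common difference +6.
Track B: 6, 7, 13, 20, 33. A Fibonacci-like recurrence a_n = a_{n-1} + a_{n-2}.
Track C: 35, 35, 35, 35, 35. The constant sequence 35.
Term 16 comes from track A (its 6th entry): 100.
Position 17 falls in track B as its term 6, giving 53.
Position 18 → track C, term 6 = 35.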